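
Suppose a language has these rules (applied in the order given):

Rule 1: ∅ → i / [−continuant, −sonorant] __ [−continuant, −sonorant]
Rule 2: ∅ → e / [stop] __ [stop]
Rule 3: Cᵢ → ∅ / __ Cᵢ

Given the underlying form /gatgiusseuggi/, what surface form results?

Rule 1 (stop-cluster i-epenthesis): /t/ and /g/ form a stop–stop cluster, so [i] is inserted between them. /g/ and /g/ form a stop–stop cluster, so [i] is inserted between them. /gatgiusseuggi/ → gatigiusseugigi.
Rule 2 (stop-cluster e-epenthesis): no segment meets the environment; /gatigiusseugigi/ is unchanged.
Rule 3 (degemination): /ss/ is a geminate; the first /s/ deletes. /gatigiusseugigi/ → gatigiuseugigi.

gatigiuseugigi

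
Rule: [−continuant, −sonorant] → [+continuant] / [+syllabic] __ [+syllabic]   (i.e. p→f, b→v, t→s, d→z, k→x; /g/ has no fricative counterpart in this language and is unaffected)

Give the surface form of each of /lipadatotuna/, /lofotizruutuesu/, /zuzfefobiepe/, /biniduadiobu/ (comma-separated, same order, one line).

/lipadatotuna/: /p/ is a stop between vowels /i/ and /a/, so it spirantizes to the fricative [f]. /d/ is a stop between vowels /a/ and /a/, so it spirantizes to the fricative [z]. /t/ is a stop between vowels /a/ and /o/, so it spirantizes to the fricative [s]. /t/ is a stop between vowels /o/ and /u/, so it spirantizes to the fricative [s]. → [lifazasosuna].
/lofotizruutuesu/: /t/ is a stop between vowels /o/ and /i/, so it spirantizes to the fricative [s]. /t/ is a stop between vowels /u/ and /u/, so it spirantizes to the fricative [s]. → [lofosizruusuesu].
/zuzfefobiepe/: /b/ is a stop between vowels /o/ and /i/, so it spirantizes to the fricative [v]. /p/ is a stop between vowels /e/ and /e/, so it spirantizes to the fricative [f]. → [zuzfefoviefe].
/biniduadiobu/: /d/ is a stop between vowels /i/ and /u/, so it spirantizes to the fricative [z]. /d/ is a stop between vowels /a/ and /i/, so it spirantizes to the fricative [z]. /b/ is a stop between vowels /o/ and /u/, so it spirantizes to the fricative [v]. → [binizuaziovu].

lifazasosuna, lofosizruusuesu, zuzfefoviefe, binizuaziovu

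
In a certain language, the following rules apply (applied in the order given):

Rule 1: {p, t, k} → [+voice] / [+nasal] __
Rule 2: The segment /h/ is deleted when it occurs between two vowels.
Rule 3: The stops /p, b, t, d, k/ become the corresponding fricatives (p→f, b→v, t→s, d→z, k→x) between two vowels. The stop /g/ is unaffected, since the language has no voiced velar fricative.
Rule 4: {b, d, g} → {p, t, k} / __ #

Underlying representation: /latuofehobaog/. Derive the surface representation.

lasuofeovaok

Rule 1 (post-nasal voicing): no segment meets the environment; /latuofehobaog/ is unchanged.
Rule 2 (intervocalic h-deletion): /h/ occurs between vowels /e/ and /o/, so it deletes. /latuofehobaog/ → latuofeobaog.
Rule 3 (intervocalic spirantization): /t/ is a stop between vowels /a/ and /u/, so it spirantizes to the fricative [s]. /b/ is a stop between vowels /o/ and /a/, so it spirantizes to the fricative [v]. /latuofeobaog/ → lasuofeovaog.
Rule 4 (final devoicing): /g/ is a voiced stop in word-final position, so it devoices to [k]. /lasuofeovaog/ → lasuofeovaok.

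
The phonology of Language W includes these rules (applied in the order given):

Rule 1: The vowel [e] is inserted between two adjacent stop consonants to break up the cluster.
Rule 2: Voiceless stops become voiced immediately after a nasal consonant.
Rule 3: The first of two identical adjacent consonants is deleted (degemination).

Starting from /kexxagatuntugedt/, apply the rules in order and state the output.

kexagatundugedet

Rule 1 (stop-cluster e-epenthesis): /d/ and /t/ form a stop–stop cluster, so [e] is inserted between them. /kexxagatuntugedt/ → kexxagatuntugedet.
Rule 2 (post-nasal voicing): /t/ is a voiceless stop immediately after the nasal /n/, so it voices to [d]. /kexxagatuntugedet/ → kexxagatundugedet.
Rule 3 (degemination): /xx/ is a geminate; the first /x/ deletes. /kexxagatundugedet/ → kexagatundugedet.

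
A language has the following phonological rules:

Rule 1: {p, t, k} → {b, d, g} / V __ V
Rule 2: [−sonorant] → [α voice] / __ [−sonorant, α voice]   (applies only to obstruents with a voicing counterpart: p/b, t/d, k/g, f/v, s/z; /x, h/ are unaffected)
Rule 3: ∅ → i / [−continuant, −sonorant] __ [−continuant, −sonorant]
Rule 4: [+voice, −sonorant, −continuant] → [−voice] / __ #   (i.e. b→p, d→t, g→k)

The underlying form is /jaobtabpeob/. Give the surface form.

jaopitapipeop

Rule 1 (intervocalic voicing): no segment meets the environment; /jaobtabpeob/ is unchanged.
Rule 2 (regressive voicing assimilation): /b/ precedes the voiceless obstruent /t/, so it devoices to [p] by assimilation. /b/ precedes the voiceless obstruent /p/, so it devoices to [p] by assimilation. /jaobtabpeob/ → jaoptappeob.
Rule 3 (stop-cluster i-epenthesis): /p/ and /t/ form a stop–stop cluster, so [i] is inserted between them. /p/ and /p/ form a stop–stop cluster, so [i] is inserted between them. /jaoptappeob/ → jaopitapipeob.
Rule 4 (final devoicing): /b/ is a voiced stop in word-final position, so it devoices to [p]. /jaopitapipeob/ → jaopitapipeop.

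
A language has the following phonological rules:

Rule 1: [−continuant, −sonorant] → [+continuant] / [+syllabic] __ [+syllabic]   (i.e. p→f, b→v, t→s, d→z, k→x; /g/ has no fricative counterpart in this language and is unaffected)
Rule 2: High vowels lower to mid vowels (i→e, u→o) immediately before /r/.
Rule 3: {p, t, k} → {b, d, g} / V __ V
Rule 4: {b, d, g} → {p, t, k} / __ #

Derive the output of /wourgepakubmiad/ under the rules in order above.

Rule 1 (intervocalic spirantization): /p/ is a stop between vowels /e/ and /a/, so it spirantizes to the fricative [f]. /k/ is a stop between vowels /a/ and /u/, so it spirantizes to the fricative [x]. /wourgepakubmiad/ → wourgefaxubmiad.
Rule 2 (pre-rhotic lowering): /u/ is a high vowel immediately before /r/, so it lowers to [o]. /wourgefaxubmiad/ → woorgefaxubmiad.
Rule 3 (intervocalic voicing): no segment meets the environment; /woorgefaxubmiad/ is unchanged.
Rule 4 (final devoicing): /d/ is a voiced stop in word-final position, so it devoices to [t]. /woorgefaxubmiad/ → woorgefaxubmiat.

woorgefaxubmiat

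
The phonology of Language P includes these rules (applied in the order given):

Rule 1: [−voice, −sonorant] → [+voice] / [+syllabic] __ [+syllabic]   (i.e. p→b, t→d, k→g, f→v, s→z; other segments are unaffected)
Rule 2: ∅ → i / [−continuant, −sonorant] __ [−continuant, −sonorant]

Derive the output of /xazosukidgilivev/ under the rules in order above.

xazozugidigilivev

Rule 1 (intervocalic voicing): /s/ is a voiceless obstruent between vowels /o/ and /u/, so it voices to [z]. /k/ is a voiceless obstruent between vowels /u/ and /i/, so it voices to [g]. /xazosukidgilivev/ → xazozugidgilivev.
Rule 2 (stop-cluster i-epenthesis): /d/ and /g/ form a stop–stop cluster, so [i] is inserted between them. /xazozugidgilivev/ → xazozugidigilivev.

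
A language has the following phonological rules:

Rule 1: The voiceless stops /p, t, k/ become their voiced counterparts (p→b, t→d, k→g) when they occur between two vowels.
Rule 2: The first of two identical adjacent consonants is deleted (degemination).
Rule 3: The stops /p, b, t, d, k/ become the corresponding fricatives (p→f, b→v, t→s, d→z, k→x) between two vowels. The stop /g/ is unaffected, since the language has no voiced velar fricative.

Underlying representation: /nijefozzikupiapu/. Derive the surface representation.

nijefoziguviavu

Rule 1 (intervocalic voicing): /k/ is a voiceless stop between vowels /i/ and /u/, so it voices to [g]. /p/ is a voiceless stop between vowels /u/ and /i/, so it voices to [b]. /p/ is a voiceless stop between vowels /a/ and /u/, so it voices to [b]. /nijefozzikupiapu/ → nijefozzigubiabu.
Rule 2 (degemination): /zz/ is a geminate; the first /z/ deletes. /nijefozzigubiabu/ → nijefozigubiabu.
Rule 3 (intervocalic spirantization): /b/ is a stop between vowels /u/ and /i/, so it spirantizes to the fricative [v]. /b/ is a stop between vowels /a/ and /u/, so it spirantizes to the fricative [v]. /nijefozigubiabu/ → nijefoziguviavu.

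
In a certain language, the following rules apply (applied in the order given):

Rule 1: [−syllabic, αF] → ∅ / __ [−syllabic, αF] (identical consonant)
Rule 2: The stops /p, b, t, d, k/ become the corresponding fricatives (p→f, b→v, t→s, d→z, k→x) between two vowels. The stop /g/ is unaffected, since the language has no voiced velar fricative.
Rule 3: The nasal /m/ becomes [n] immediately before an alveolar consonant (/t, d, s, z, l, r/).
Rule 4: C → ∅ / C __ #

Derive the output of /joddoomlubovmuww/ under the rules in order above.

jozoonluvovmuw

Rule 1 (degemination): /dd/ is a geminate; the first /d/ deletes. /ww/ is a geminate; the first /w/ deletes. /joddoomlubovmuww/ → jodoomlubovmuw.
Rule 2 (intervocalic spirantization): /d/ is a stop between vowels /o/ and /o/, so it spirantizes to the fricative [z]. /b/ is a stop between vowels /u/ and /o/, so it spirantizes to the fricative [v]. /jodoomlubovmuw/ → jozoomluvovmuw.
Rule 3 (nasal place assimilation): /m/ precedes the alveolar consonant /l/, so it assimilates in place to [n]. /jozoomluvovmuw/ → jozoonluvovmuw.
Rule 4 (final cluster simplification): no segment meets the environment; /jozoonluvovmuw/ is unchanged.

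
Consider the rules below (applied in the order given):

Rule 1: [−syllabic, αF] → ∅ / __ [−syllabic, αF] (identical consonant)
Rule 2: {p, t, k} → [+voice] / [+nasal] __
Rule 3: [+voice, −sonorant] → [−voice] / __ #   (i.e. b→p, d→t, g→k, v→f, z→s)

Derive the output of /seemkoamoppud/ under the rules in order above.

Rule 1 (degemination): /pp/ is a geminate; the first /p/ deletes. /seemkoamoppud/ → seemkoamopud.
Rule 2 (post-nasal voicing): /k/ is a voiceless stop immediately after the nasal /m/, so it voices to [g]. /seemkoamopud/ → seemgoamopud.
Rule 3 (final devoicing): /d/ is a voiced obstruent in word-final position, so it devoices to [t]. /seemgoamopud/ → seemgoamoput.

seemgoamoput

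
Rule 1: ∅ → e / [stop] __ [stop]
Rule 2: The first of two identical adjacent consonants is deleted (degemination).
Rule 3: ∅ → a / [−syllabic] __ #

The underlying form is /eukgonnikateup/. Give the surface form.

eukegonikateupa

Rule 1 (stop-cluster e-epenthesis): /k/ and /g/ form a stop–stop cluster, so [e] is inserted between them. /eukgonnikateup/ → eukegonnikateup.
Rule 2 (degemination): /nn/ is a geminate; the first /n/ deletes. /eukegonnikateup/ → eukegonikateup.
Rule 3 (final a-epenthesis): the form ends in the consonant /p/, so [a] is inserted word-finally. /eukegonikateup/ → eukegonikateupa.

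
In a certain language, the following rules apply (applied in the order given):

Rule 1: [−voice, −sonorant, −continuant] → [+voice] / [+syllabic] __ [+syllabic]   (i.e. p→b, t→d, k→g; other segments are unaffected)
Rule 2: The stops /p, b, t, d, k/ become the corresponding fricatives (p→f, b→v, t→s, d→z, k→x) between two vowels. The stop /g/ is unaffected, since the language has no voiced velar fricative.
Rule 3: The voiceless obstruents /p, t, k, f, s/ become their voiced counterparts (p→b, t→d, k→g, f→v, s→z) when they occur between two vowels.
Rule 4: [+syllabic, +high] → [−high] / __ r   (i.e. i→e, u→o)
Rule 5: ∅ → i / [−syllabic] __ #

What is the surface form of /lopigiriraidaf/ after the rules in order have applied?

lovigereraizafi

Rule 1 (intervocalic voicing): /p/ is a voiceless stop between vowels /o/ and /i/, so it voices to [b]. /lopigiriraidaf/ → lobigiriraidaf.
Rule 2 (intervocalic spirantization): /b/ is a stop between vowels /o/ and /i/, so it spirantizes to the fricative [v]. /d/ is a stop between vowels /i/ and /a/, so it spirantizes to the fricative [z]. /lobigiriraidaf/ → lovigiriraizaf.
Rule 3 (intervocalic voicing): no segment meets the environment; /lovigiriraizaf/ is unchanged.
Rule 4 (pre-rhotic lowering): /i/ is a high vowel immediately before /r/, so it lowers to [e]. /i/ is a high vowel immediately before /r/, so it lowers to [e]. /lovigiriraizaf/ → lovigereraizaf.
Rule 5 (final i-epenthesis): the form ends in the consonant /f/, so [i] is inserted word-finally. /lovigereraizaf/ → lovigereraizafi.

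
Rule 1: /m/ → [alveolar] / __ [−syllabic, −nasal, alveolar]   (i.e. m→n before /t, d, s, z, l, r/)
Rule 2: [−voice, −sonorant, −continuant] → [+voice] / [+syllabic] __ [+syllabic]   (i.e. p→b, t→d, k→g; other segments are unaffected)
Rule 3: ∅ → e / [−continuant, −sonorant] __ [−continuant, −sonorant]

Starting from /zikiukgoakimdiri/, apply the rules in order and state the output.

zigiukegoagindiri

Rule 1 (nasal place assimilation): /m/ precedes the alveolar consonant /d/, so it assimilates in place to [n]. /zikiukgoakimdiri/ → zikiukgoakindiri.
Rule 2 (intervocalic voicing): /k/ is a voiceless stop between vowels /i/ and /i/, so it voices to [g]. /k/ is a voiceless stop between vowels /a/ and /i/, so it voices to [g]. /zikiukgoakindiri/ → zigiukgoagindiri.
Rule 3 (stop-cluster e-epenthesis): /k/ and /g/ form a stop–stop cluster, so [e] is inserted between them. /zigiukgoagindiri/ → zigiukegoagindiri.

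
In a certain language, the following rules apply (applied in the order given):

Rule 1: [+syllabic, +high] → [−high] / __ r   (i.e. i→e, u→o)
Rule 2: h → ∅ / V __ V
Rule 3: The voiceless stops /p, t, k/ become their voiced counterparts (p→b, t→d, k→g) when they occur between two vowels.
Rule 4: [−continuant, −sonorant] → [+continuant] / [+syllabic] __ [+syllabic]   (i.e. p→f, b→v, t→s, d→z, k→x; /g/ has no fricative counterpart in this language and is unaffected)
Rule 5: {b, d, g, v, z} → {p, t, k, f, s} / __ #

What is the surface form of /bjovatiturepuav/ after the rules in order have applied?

Rule 1 (pre-rhotic lowering): /u/ is a high vowel immediately before /r/, so it lowers to [o]. /bjovatiturepuav/ → bjovatitorepuav.
Rule 2 (intervocalic h-deletion): no segment meets the environment; /bjovatitorepuav/ is unchanged.
Rule 3 (intervocalic voicing): /t/ is a voiceless stop between vowels /a/ and /i/, so it voices to [d]. /t/ is a voiceless stop between vowels /i/ and /o/, so it voices to [d]. /p/ is a voiceless stop between vowels /e/ and /u/, so it voices to [b]. /bjovatitorepuav/ → bjovadidorebuav.
Rule 4 (intervocalic spirantization): /d/ is a stop between vowels /a/ and /i/, so it spirantizes to the fricative [z]. /d/ is a stop between vowels /i/ and /o/, so it spirantizes to the fricative [z]. /b/ is a stop between vowels /e/ and /u/, so it spirantizes to the fricative [v]. /bjovadidorebuav/ → bjovazizorevuav.
Rule 5 (final devoicing): /v/ is a voiced obstruent in word-final position, so it devoices to [f]. /bjovazizorevuav/ → bjovazizorevuaf.

bjovazizorevuaf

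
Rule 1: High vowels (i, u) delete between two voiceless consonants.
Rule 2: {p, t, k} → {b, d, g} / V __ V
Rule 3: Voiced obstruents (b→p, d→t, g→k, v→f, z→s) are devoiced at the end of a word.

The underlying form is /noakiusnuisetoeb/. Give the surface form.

noagiusnuisedoep

Rule 1 (high vowel syncope): no segment meets the environment; /noakiusnuisetoeb/ is unchanged.
Rule 2 (intervocalic voicing): /k/ is a voiceless stop between vowels /a/ and /i/, so it voices to [g]. /t/ is a voiceless stop between vowels /e/ and /o/, so it voices to [d]. /noakiusnuisetoeb/ → noagiusnuisedoeb.
Rule 3 (final devoicing): /b/ is a voiced obstruent in word-final position, so it devoices to [p]. /noagiusnuisedoeb/ → noagiusnuisedoep.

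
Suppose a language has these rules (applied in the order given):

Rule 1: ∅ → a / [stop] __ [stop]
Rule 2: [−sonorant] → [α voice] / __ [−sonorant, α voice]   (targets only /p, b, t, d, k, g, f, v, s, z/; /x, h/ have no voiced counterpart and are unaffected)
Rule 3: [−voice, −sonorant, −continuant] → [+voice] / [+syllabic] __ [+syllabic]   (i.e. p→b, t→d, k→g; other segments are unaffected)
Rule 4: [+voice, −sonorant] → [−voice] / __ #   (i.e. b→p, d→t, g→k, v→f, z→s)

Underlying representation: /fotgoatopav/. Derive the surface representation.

Rule 1 (stop-cluster a-epenthesis): /t/ and /g/ form a stop–stop cluster, so [a] is inserted between them. /fotgoatopav/ → fotagoatopav.
Rule 2 (regressive voicing assimilation): no segment meets the environment; /fotagoatopav/ is unchanged.
Rule 3 (intervocalic voicing): /t/ is a voiceless stop between vowels /o/ and /a/, so it voices to [d]. /t/ is a voiceless stop between vowels /a/ and /o/, so it voices to [d]. /p/ is a voiceless stop between vowels /o/ and /a/, so it voices to [b]. /fotagoatopav/ → fodagoadobav.
Rule 4 (final devoicing): /v/ is a voiced obstruent in word-final position, so it devoices to [f]. /fodagoadobav/ → fodagoadobaf.

fodagoadobaf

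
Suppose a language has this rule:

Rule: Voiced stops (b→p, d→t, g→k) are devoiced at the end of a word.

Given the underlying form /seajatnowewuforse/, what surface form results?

seajatnowewuforse

No segment of /seajatnowewuforse/ meets the structural description of the rule, so the form surfaces unchanged.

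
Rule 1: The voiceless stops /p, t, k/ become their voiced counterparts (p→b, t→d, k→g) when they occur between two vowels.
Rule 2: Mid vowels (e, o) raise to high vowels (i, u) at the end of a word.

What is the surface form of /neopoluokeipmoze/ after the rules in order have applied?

Rule 1 (intervocalic voicing): /p/ is a voiceless stop between vowels /o/ and /o/, so it voices to [b]. /k/ is a voiceless stop between vowels /o/ and /e/, so it voices to [g]. /neopoluokeipmoze/ → neoboluogeipmoze.
Rule 2 (final vowel raising): /e/ is a mid vowel in word-final position, so it raises to [i]. /neoboluogeipmoze/ → neoboluogeipmozi.

neoboluogeipmozi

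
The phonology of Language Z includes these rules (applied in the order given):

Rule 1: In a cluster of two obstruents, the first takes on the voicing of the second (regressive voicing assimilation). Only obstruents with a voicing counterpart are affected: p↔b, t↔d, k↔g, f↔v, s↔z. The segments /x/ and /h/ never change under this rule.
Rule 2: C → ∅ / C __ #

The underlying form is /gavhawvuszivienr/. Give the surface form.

Rule 1 (regressive voicing assimilation): /v/ precedes the voiceless obstruent /h/, so it devoices to [f] by assimilation. /s/ precedes the voiced obstruent /z/, so it voices to [z] by assimilation. /gavhawvuszivienr/ → gafhawvuzzivienr.
Rule 2 (final cluster simplification): /r/ is the second consonant of a word-final cluster /nr/, so it deletes. /gafhawvuzzivienr/ → gafhawvuzzivien.

gafhawvuzzivien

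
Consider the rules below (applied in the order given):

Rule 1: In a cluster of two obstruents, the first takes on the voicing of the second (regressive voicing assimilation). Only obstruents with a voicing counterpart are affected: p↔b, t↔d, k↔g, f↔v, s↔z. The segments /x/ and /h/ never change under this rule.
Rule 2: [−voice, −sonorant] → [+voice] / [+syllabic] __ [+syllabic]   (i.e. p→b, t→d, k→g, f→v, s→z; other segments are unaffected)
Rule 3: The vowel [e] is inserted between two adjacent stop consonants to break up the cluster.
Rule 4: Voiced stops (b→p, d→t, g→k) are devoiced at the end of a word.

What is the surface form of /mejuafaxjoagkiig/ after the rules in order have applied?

Rule 1 (regressive voicing assimilation): /g/ precedes the voiceless obstruent /k/, so it devoices to [k] by assimilation. /mejuafaxjoagkiig/ → mejuafaxjoakkiig.
Rule 2 (intervocalic voicing): /f/ is a voiceless obstruent between vowels /a/ and /a/, so it voices to [v]. /mejuafaxjoakkiig/ → mejuavaxjoakkiig.
Rule 3 (stop-cluster e-epenthesis): /k/ and /k/ form a stop–stop cluster, so [e] is inserted between them. /mejuavaxjoakkiig/ → mejuavaxjoakekiig.
Rule 4 (final devoicing): /g/ is a voiced stop in word-final position, so it devoices to [k]. /mejuavaxjoakekiig/ → mejuavaxjoakekiik.

mejuavaxjoakekiik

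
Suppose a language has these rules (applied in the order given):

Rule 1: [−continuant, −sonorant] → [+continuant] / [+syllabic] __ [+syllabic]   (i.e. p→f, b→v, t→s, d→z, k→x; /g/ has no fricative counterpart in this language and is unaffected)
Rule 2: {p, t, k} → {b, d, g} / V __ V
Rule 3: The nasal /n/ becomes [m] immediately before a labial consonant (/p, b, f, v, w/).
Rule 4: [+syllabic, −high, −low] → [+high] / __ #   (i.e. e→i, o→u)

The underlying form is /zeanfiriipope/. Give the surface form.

zeamfiriifofi

Rule 1 (intervocalic spirantization): /p/ is a stop between vowels /i/ and /o/, so it spirantizes to the fricative [f]. /p/ is a stop between vowels /o/ and /e/, so it spirantizes to the fricative [f]. /zeanfiriipope/ → zeanfiriifofe.
Rule 2 (intervocalic voicing): no segment meets the environment; /zeanfiriifofe/ is unchanged.
Rule 3 (nasal place assimilation): /n/ precedes the labial consonant /f/, so it assimilates in place to [m]. /zeanfiriifofe/ → zeamfiriifofe.
Rule 4 (final vowel raising): /e/ is a mid vowel in word-final position, so it raises to [i]. /zeamfiriifofe/ → zeamfiriifofi.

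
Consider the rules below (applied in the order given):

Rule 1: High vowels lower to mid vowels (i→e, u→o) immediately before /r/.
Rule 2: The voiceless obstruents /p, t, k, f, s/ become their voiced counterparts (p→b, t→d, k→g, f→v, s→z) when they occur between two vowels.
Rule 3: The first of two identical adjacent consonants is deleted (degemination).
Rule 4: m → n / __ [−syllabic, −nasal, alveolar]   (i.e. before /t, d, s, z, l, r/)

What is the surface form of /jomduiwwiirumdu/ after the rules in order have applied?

jonduiwierundu

Rule 1 (pre-rhotic lowering): /i/ is a high vowel immediately before /r/, so it lowers to [e]. /jomduiwwiirumdu/ → jomduiwwierumdu.
Rule 2 (intervocalic voicing): no segment meets the environment; /jomduiwwierumdu/ is unchanged.
Rule 3 (degemination): /ww/ is a geminate; the first /w/ deletes. /jomduiwwierumdu/ → jomduiwierumdu.
Rule 4 (nasal place assimilation): /m/ precedes the alveolar consonant /d/, so it assimilates in place to [n]. /m/ precedes the alveolar consonant /d/, so it assimilates in place to [n]. /jomduiwierumdu/ → jonduiwierundu.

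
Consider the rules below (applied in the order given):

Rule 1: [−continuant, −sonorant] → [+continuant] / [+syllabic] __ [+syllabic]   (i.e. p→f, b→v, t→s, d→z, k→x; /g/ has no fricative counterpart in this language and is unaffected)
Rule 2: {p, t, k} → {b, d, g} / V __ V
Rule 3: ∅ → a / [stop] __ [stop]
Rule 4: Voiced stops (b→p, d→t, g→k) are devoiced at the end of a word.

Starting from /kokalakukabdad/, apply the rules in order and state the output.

koxalaxuxabadat

Rule 1 (intervocalic spirantization): /k/ is a stop between vowels /o/ and /a/, so it spirantizes to the fricative [x]. /k/ is a stop between vowels /a/ and /u/, so it spirantizes to the fricative [x]. /k/ is a stop between vowels /u/ and /a/, so it spirantizes to the fricative [x]. /kokalakukabdad/ → koxalaxuxabdad.
Rule 2 (intervocalic voicing): no segment meets the environment; /koxalaxuxabdad/ is unchanged.
Rule 3 (stop-cluster a-epenthesis): /b/ and /d/ form a stop–stop cluster, so [a] is inserted between them. /koxalaxuxabdad/ → koxalaxuxabadad.
Rule 4 (final devoicing): /d/ is a voiced stop in word-final position, so it devoices to [t]. /koxalaxuxabadad/ → koxalaxuxabadat.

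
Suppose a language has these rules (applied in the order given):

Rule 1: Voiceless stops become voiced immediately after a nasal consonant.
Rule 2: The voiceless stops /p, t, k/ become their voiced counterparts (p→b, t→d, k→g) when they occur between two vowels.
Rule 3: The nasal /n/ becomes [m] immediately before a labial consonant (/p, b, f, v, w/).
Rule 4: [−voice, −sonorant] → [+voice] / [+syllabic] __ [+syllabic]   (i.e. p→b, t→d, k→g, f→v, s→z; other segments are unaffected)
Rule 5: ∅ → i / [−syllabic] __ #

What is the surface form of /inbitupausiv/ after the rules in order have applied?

Rule 1 (post-nasal voicing): no segment meets the environment; /inbitupausiv/ is unchanged.
Rule 2 (intervocalic voicing): /t/ is a voiceless stop between vowels /i/ and /u/, so it voices to [d]. /p/ is a voiceless stop between vowels /u/ and /a/, so it voices to [b]. /inbitupausiv/ → inbidubausiv.
Rule 3 (nasal place assimilation): /n/ precedes the labial consonant /b/, so it assimilates in place to [m]. /inbidubausiv/ → imbidubausiv.
Rule 4 (intervocalic voicing): /s/ is a voiceless obstruent between vowels /u/ and /i/, so it voices to [z]. /imbidubausiv/ → imbidubauziv.
Rule 5 (final i-epenthesis): the form ends in the consonant /v/, so [i] is inserted word-finally. /imbidubauziv/ → imbidubauzivi.

imbidubauzivi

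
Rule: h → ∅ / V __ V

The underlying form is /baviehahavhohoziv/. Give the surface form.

/h/ occurs between vowels /e/ and /a/, so it deletes.
/h/ occurs between vowels /a/ and /a/, so it deletes.
/h/ occurs between vowels /o/ and /o/, so it deletes.
Surface form: [bavieaavhooziv].

bavieaavhooziv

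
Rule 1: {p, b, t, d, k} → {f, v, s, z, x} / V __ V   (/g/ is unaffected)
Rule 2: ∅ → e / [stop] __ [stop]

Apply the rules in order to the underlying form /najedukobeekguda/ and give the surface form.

Rule 1 (intervocalic spirantization): /d/ is a stop between vowels /e/ and /u/, so it spirantizes to the fricative [z]. /k/ is a stop between vowels /u/ and /o/, so it spirantizes to the fricative [x]. /b/ is a stop between vowels /o/ and /e/, so it spirantizes to the fricative [v]. /d/ is a stop between vowels /u/ and /a/, so it spirantizes to the fricative [z]. /najedukobeekguda/ → najezuxoveekguza.
Rule 2 (stop-cluster e-epenthesis): /k/ and /g/ form a stop–stop cluster, so [e] is inserted between them. /najezuxoveekguza/ → najezuxoveekeguza.

najezuxoveekeguza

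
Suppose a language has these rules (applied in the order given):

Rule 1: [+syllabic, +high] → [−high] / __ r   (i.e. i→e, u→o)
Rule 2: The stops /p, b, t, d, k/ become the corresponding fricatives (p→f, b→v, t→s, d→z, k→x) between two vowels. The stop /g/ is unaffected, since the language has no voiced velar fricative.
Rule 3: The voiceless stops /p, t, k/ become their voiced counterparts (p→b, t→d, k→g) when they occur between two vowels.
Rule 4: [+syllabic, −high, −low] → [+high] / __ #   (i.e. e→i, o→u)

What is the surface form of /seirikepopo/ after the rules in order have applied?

Rule 1 (pre-rhotic lowering): /i/ is a high vowel immediately before /r/, so it lowers to [e]. /seirikepopo/ → seerikepopo.
Rule 2 (intervocalic spirantization): /k/ is a stop between vowels /i/ and /e/, so it spirantizes to the fricative [x]. /p/ is a stop between vowels /e/ and /o/, so it spirantizes to the fricative [f]. /p/ is a stop between vowels /o/ and /o/, so it spirantizes to the fricative [f]. /seerikepopo/ → seerixefofo.
Rule 3 (intervocalic voicing): no segment meets the environment; /seerixefofo/ is unchanged.
Rule 4 (final vowel raising): /o/ is a mid vowel in word-final position, so it raises to [u]. /seerixefofo/ → seerixefofu.

seerixefofu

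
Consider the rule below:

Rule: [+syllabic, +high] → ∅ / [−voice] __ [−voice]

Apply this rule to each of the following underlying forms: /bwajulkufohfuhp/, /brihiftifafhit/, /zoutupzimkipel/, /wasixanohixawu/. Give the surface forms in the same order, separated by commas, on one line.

/bwajulkufohfuhp/: /u/ is a high vowel flanked by voiceless consonants /k/ and /f/, so it deletes. /u/ is a high vowel flanked by voiceless consonants /f/ and /h/, so it deletes. → [bwajulkfohfhp].
/brihiftifafhit/: /i/ is a high vowel flanked by voiceless consonants /h/ and /f/, so it deletes. /i/ is a high vowel flanked by voiceless consonants /t/ and /f/, so it deletes. /i/ is a high vowel flanked by voiceless consonants /h/ and /t/, so it deletes. → [brihftfafht].
/zoutupzimkipel/: /u/ is a high vowel flanked by voiceless consonants /t/ and /p/, so it deletes. /i/ is a high vowel flanked by voiceless consonants /k/ and /p/, so it deletes. → [zoutpzimkpel].
/wasixanohixawu/: /i/ is a high vowel flanked by voiceless consonants /s/ and /x/, so it deletes. /i/ is a high vowel flanked by voiceless consonants /h/ and /x/, so it deletes. → [wasxanohxawu].

bwajulkfohfhp, brihftfafht, zoutpzimkpel, wasxanohxawu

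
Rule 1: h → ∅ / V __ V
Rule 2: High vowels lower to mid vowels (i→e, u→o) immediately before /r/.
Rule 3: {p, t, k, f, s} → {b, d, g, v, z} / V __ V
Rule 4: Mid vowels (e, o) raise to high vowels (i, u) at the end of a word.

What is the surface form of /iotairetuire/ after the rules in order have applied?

iodaeredueri

Rule 1 (intervocalic h-deletion): no segment meets the environment; /iotairetuire/ is unchanged.
Rule 2 (pre-rhotic lowering): /i/ is a high vowel immediately before /r/, so it lowers to [e]. /i/ is a high vowel immediately before /r/, so it lowers to [e]. /iotairetuire/ → iotaeretuere.
Rule 3 (intervocalic voicing): /t/ is a voiceless obstruent between vowels /o/ and /a/, so it voices to [d]. /t/ is a voiceless obstruent between vowels /e/ and /u/, so it voices to [d]. /iotaeretuere/ → iodaereduere.
Rule 4 (final vowel raising): /e/ is a mid vowel in word-final position, so it raises to [i]. /iodaereduere/ → iodaeredueri.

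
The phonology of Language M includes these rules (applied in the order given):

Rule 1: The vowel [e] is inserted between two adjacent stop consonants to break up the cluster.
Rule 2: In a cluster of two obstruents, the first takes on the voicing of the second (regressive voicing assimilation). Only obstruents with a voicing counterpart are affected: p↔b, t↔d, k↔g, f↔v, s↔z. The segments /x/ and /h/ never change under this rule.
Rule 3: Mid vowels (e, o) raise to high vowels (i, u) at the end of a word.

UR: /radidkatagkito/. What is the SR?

Rule 1 (stop-cluster e-epenthesis): /d/ and /k/ form a stop–stop cluster, so [e] is inserted between them. /g/ and /k/ form a stop–stop cluster, so [e] is inserted between them. /radidkatagkito/ → radidekatagekito.
Rule 2 (regressive voicing assimilation): no segment meets the environment; /radidekatagekito/ is unchanged.
Rule 3 (final vowel raising): /o/ is a mid vowel in word-final position, so it raises to [u]. /radidekatagekito/ → radidekatagekitu.

radidekatagekitu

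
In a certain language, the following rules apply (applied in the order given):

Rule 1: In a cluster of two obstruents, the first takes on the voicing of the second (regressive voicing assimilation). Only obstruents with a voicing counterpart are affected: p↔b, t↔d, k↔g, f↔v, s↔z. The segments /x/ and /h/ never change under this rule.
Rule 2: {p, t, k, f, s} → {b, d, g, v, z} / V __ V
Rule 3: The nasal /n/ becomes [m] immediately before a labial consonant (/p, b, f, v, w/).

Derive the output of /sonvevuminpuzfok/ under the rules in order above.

somvevumimpusfok

Rule 1 (regressive voicing assimilation): /z/ precedes the voiceless obstruent /f/, so it devoices to [s] by assimilation. /sonvevuminpuzfok/ → sonvevuminpusfok.
Rule 2 (intervocalic voicing): no segment meets the environment; /sonvevuminpusfok/ is unchanged.
Rule 3 (nasal place assimilation): /n/ precedes the labial consonant /v/, so it assimilates in place to [m]. /n/ precedes the labial consonant /p/, so it assimilates in place to [m]. /sonvevuminpusfok/ → somvevumimpusfok.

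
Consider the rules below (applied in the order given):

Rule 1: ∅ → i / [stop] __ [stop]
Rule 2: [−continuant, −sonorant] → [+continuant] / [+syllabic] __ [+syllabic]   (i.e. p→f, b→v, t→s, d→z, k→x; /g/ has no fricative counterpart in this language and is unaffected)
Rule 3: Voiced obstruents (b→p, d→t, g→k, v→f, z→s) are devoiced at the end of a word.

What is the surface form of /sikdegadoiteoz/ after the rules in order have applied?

Rule 1 (stop-cluster i-epenthesis): /k/ and /d/ form a stop–stop cluster, so [i] is inserted between them. /sikdegadoiteoz/ → sikidegadoiteoz.
Rule 2 (intervocalic spirantization): /k/ is a stop between vowels /i/ and /i/, so it spirantizes to the fricative [x]. /d/ is a stop between vowels /i/ and /e/, so it spirantizes to the fricative [z]. /d/ is a stop between vowels /a/ and /o/, so it spirantizes to the fricative [z]. /t/ is a stop between vowels /i/ and /e/, so it spirantizes to the fricative [s]. /sikidegadoiteoz/ → sixizegazoiseoz.
Rule 3 (final devoicing): /z/ is a voiced obstruent in word-final position, so it devoices to [s]. /sixizegazoiseoz/ → sixizegazoiseos.

sixizegazoiseos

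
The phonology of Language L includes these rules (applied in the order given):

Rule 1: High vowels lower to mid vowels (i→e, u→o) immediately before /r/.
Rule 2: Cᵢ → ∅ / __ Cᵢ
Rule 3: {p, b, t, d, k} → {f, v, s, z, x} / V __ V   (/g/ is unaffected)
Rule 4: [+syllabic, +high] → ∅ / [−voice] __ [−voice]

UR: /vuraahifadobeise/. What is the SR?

Rule 1 (pre-rhotic lowering): /u/ is a high vowel immediately before /r/, so it lowers to [o]. /vuraahifadobeise/ → voraahifadobeise.
Rule 2 (degemination): no segment meets the environment; /voraahifadobeise/ is unchanged.
Rule 3 (intervocalic spirantization): /d/ is a stop between vowels /a/ and /o/, so it spirantizes to the fricative [z]. /b/ is a stop between vowels /o/ and /e/, so it spirantizes to the fricative [v]. /voraahifadobeise/ → voraahifazoveise.
Rule 4 (high vowel syncope): /i/ is a high vowel flanked by voiceless consonants /h/ and /f/, so it deletes. /voraahifazoveise/ → voraahfazoveise.

voraahfazoveise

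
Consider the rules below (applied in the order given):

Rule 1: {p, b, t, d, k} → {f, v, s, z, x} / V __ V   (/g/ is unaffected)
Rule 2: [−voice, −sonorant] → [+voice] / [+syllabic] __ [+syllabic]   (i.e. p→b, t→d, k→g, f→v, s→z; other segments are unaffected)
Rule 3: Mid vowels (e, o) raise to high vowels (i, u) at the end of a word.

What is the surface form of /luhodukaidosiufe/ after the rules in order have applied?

Rule 1 (intervocalic spirantization): /d/ is a stop between vowels /o/ and /u/, so it spirantizes to the fricative [z]. /k/ is a stop between vowels /u/ and /a/, so it spirantizes to the fricative [x]. /d/ is a stop between vowels /i/ and /o/, so it spirantizes to the fricative [z]. /luhodukaidosiufe/ → luhozuxaizosiufe.
Rule 2 (intervocalic voicing): /s/ is a voiceless obstruent between vowels /o/ and /i/, so it voices to [z]. /f/ is a voiceless obstruent between vowels /u/ and /e/, so it voices to [v]. /luhozuxaizosiufe/ → luhozuxaizoziuve.
Rule 3 (final vowel raising): /e/ is a mid vowel in word-final position, so it raises to [i]. /luhozuxaizoziuve/ → luhozuxaizoziuvi.

luhozuxaizoziuvi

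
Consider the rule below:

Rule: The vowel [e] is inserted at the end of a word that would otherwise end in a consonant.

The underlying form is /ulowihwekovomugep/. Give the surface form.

ulowihwekovomugepe

the form ends in the consonant /p/, so [e] is inserted word-finally.
Surface form: [ulowihwekovomugepe].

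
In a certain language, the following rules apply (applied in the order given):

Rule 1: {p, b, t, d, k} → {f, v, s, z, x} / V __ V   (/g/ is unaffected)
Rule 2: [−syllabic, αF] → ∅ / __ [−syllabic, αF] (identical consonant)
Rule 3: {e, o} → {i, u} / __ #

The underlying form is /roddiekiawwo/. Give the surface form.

rodiexiawu

Rule 1 (intervocalic spirantization): /k/ is a stop between vowels /e/ and /i/, so it spirantizes to the fricative [x]. /roddiekiawwo/ → roddiexiawwo.
Rule 2 (degemination): /dd/ is a geminate; the first /d/ deletes. /ww/ is a geminate; the first /w/ deletes. /roddiexiawwo/ → rodiexiawo.
Rule 3 (final vowel raising): /o/ is a mid vowel in word-final position, so it raises to [u]. /rodiexiawo/ → rodiexiawu.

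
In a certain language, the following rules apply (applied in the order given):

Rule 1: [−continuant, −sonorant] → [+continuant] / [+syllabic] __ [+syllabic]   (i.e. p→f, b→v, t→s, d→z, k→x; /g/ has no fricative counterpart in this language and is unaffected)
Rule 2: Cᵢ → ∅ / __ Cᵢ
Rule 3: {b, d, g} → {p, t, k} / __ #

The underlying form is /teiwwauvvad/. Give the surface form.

Rule 1 (intervocalic spirantization): no segment meets the environment; /teiwwauvvad/ is unchanged.
Rule 2 (degemination): /ww/ is a geminate; the first /w/ deletes. /vv/ is a geminate; the first /v/ deletes. /teiwwauvvad/ → teiwauvad.
Rule 3 (final devoicing): /d/ is a voiced stop in word-final position, so it devoices to [t]. /teiwauvad/ → teiwauvat.

teiwauvat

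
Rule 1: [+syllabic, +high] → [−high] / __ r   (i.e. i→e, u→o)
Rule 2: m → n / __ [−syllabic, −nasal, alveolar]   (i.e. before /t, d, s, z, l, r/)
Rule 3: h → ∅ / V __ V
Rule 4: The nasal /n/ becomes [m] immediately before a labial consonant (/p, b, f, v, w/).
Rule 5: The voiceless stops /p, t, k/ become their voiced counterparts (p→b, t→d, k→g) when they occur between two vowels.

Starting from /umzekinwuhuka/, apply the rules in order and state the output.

unzegimwuuga

Rule 1 (pre-rhotic lowering): no segment meets the environment; /umzekinwuhuka/ is unchanged.
Rule 2 (nasal place assimilation): /m/ precedes the alveolar consonant /z/, so it assimilates in place to [n]. /umzekinwuhuka/ → unzekinwuhuka.
Rule 3 (intervocalic h-deletion): /h/ occurs between vowels /u/ and /u/, so it deletes. /unzekinwuhuka/ → unzekinwuuka.
Rule 4 (nasal place assimilation): /n/ precedes the labial consonant /w/, so it assimilates in place to [m]. /unzekinwuuka/ → unzekimwuuka.
Rule 5 (intervocalic voicing): /k/ is a voiceless stop between vowels /e/ and /i/, so it voices to [g]. /k/ is a voiceless stop between vowels /u/ and /a/, so it voices to [g]. /unzekimwuuka/ → unzegimwuuga.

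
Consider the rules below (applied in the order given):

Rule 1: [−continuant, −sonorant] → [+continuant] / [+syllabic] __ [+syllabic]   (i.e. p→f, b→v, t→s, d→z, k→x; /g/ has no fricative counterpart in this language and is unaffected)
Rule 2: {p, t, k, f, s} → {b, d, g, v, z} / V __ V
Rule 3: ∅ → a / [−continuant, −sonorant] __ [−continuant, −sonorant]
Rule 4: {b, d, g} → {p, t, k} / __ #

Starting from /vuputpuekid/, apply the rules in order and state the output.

Rule 1 (intervocalic spirantization): /p/ is a stop between vowels /u/ and /u/, so it spirantizes to the fricative [f]. /k/ is a stop between vowels /e/ and /i/, so it spirantizes to the fricative [x]. /vuputpuekid/ → vufutpuexid.
Rule 2 (intervocalic voicing): /f/ is a voiceless obstruent between vowels /u/ and /u/, so it voices to [v]. /vufutpuexid/ → vuvutpuexid.
Rule 3 (stop-cluster a-epenthesis): /t/ and /p/ form a stop–stop cluster, so [a] is inserted between them. /vuvutpuexid/ → vuvutapuexid.
Rule 4 (final devoicing): /d/ is a voiced stop in word-final position, so it devoices to [t]. /vuvutapuexid/ → vuvutapuexit.

vuvutapuexit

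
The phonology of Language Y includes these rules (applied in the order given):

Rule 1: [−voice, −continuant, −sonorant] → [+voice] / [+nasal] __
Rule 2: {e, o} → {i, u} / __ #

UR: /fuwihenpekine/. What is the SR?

Rule 1 (post-nasal voicing): /p/ is a voiceless stop immediately after the nasal /n/, so it voices to [b]. /fuwihenpekine/ → fuwihenbekine.
Rule 2 (final vowel raising): /e/ is a mid vowel in word-final position, so it raises to [i]. /fuwihenbekine/ → fuwihenbekini.

fuwihenbekini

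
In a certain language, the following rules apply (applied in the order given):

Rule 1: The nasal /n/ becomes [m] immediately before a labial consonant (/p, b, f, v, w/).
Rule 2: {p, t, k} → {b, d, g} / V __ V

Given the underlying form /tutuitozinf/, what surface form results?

tuduidozimf

Rule 1 (nasal place assimilation): /n/ precedes the labial consonant /f/, so it assimilates in place to [m]. /tutuitozinf/ → tutuitozimf.
Rule 2 (intervocalic voicing): /t/ is a voiceless stop between vowels /u/ and /u/, so it voices to [d]. /t/ is a voiceless stop between vowels /i/ and /o/, so it voices to [d]. /tutuitozimf/ → tuduidozimf.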